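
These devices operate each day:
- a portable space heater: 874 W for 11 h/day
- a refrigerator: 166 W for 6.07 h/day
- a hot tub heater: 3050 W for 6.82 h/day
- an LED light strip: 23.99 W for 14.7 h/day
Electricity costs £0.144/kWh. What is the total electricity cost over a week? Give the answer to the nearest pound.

£32

portable space heater: 874 W × 11 h × 7 d = 67,298 Wh = 67.3 kWh
refrigerator: 166 W × 6.07 h × 7 d = 7,053 Wh = 7.053 kWh
hot tub heater: 3050 W × 6.82 h × 7 d = 145,607 Wh = 145.6 kWh
LED light strip: 23.99 W × 14.7 h × 7 d = 2,469 Wh = 2.469 kWh
Total energy = 67.3 + 7.053 + 145.6 + 2.469 = 222.4 kWh
Cost = 222.4 kWh × £0.144 = £32.03 ≈ £32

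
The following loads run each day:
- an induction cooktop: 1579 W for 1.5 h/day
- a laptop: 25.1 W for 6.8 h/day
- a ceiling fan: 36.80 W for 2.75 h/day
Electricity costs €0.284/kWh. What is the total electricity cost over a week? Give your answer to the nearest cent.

€5.25

induction cooktop: 1579 W × 1.5 h × 7 d = 16,580 Wh = 16.58 kWh
laptop: 25.1 W × 6.8 h × 7 d = 1,195 Wh = 1.195 kWh
ceiling fan: 36.80 W × 2.75 h × 7 d = 708 Wh = 0.7084 kWh
Total energy = 16.58 + 1.195 + 0.7084 = 18.48 kWh
Cost = 18.48 kWh × €0.284 = €5.25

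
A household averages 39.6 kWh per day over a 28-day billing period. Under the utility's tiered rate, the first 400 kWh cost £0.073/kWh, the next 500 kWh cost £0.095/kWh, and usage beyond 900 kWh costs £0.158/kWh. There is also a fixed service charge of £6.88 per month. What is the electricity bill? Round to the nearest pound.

£117

Usage = 39.6 kWh/day × 28 days = 1108.8 kWh
First 400 kWh × £0.073 = £29.20
Next 500 kWh × £0.095 = £47.50
Remaining 208.8 kWh × £0.158 = £32.99
Energy charge = £109.69; + service £6.88 = £116.57 ≈ £117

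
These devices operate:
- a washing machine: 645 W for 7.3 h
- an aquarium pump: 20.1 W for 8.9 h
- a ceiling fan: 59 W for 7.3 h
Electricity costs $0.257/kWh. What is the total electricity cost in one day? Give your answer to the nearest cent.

$1.37

washing machine: 645 W × 7.3 h = 4,708 Wh = 4.708 kWh
aquarium pump: 20.1 W × 8.9 h = 179 Wh = 0.1789 kWh
ceiling fan: 59 W × 7.3 h = 431 Wh = 0.4307 kWh
Total energy = 4.708 + 0.1789 + 0.4307 = 5.318 kWh
Cost = 5.318 kWh × $0.257 = $1.37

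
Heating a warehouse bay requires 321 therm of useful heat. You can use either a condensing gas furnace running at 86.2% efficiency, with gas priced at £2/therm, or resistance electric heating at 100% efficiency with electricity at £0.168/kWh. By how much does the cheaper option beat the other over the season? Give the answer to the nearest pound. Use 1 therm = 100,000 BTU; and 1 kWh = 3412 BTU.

£836

Heat load = 321 therm × 100,000 = 32,100,000 BTU
Gas: input = 32,100,000 / 0.862 = 37,238,979 BTU = 372.4 therm → 372.4 × £2 = £744.78
Electric: 32,100,000 BTU / 3412 = 9,408 kWh → × £0.168 = £1,580.54
Difference = |£744.78 − £1,580.54| = £835.76 ≈ £836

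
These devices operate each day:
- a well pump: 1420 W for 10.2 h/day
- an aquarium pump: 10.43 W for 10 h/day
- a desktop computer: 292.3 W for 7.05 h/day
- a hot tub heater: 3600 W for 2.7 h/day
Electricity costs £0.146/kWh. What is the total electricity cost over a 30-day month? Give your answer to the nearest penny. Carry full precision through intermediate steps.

£115.50

well pump: 1420 W × 10.2 h × 30 d = 434,520 Wh = 434.5 kWh
aquarium pump: 10.43 W × 10 h × 30 d = 3,129 Wh = 3.129 kWh
desktop computer: 292.3 W × 7.05 h × 30 d = 61,821 Wh = 61.82 kWh
hot tub heater: 3600 W × 2.7 h × 30 d = 291,600 Wh = 291.6 kWh
Total energy = 434.5 + 3.129 + 61.82 + 291.6 = 791.1 kWh
Cost = 791.1 kWh × £0.146 = £115.50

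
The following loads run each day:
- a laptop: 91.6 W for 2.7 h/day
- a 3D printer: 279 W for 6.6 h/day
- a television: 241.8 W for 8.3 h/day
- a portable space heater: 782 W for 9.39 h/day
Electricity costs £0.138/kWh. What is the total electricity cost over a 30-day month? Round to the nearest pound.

£47

laptop: 91.6 W × 2.7 h × 30 d = 7,420 Wh = 7.42 kWh
3D printer: 279 W × 6.6 h × 30 d = 55,242 Wh = 55.24 kWh
television: 241.8 W × 8.3 h × 30 d = 60,208 Wh = 60.21 kWh
portable space heater: 782 W × 9.39 h × 30 d = 220,289 Wh = 220.3 kWh
Total energy = 7.42 + 55.24 + 60.21 + 220.3 = 343.2 kWh
Cost = 343.2 kWh × £0.138 = £47.36 ≈ £47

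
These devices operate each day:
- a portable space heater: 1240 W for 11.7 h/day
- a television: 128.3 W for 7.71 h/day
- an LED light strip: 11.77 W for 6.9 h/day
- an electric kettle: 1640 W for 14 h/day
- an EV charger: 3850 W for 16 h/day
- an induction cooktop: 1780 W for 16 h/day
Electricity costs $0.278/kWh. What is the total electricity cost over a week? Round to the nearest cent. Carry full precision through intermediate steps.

$250.29

portable space heater: 1240 W × 11.7 h × 7 d = 101,556 Wh = 101.6 kWh
television: 128.3 W × 7.71 h × 7 d = 6,924 Wh = 6.924 kWh
LED light strip: 11.77 W × 6.9 h × 7 d = 568 Wh = 0.5685 kWh
electric kettle: 1640 W × 14 h × 7 d = 160,720 Wh = 160.7 kWh
EV charger: 3850 W × 16 h × 7 d = 431,200 Wh = 431.2 kWh
induction cooktop: 1780 W × 16 h × 7 d = 199,360 Wh = 199.4 kWh
Total energy = 101.6 + 6.924 + 0.5685 + 160.7 + 431.2 + 199.4 = 900.3 kWh
Cost = 900.3 kWh × $0.278 = $250.29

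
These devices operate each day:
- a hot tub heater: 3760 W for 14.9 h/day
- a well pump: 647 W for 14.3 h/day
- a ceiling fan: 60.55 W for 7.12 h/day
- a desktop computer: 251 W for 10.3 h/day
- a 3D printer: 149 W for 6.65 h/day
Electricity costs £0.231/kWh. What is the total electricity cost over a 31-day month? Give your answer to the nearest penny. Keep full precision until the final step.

£496.14

hot tub heater: 3760 W × 14.9 h × 31 d = 1,736,744 Wh = 1,737 kWh
well pump: 647 W × 14.3 h × 31 d = 286,815 Wh = 286.8 kWh
ceiling fan: 60.55 W × 7.12 h × 31 d = 13,365 Wh = 13.36 kWh
desktop computer: 251 W × 10.3 h × 31 d = 80,144 Wh = 80.14 kWh
3D printer: 149 W × 6.65 h × 31 d = 30,716 Wh = 30.72 kWh
Total energy = 1,737 + 286.8 + 13.36 + 80.14 + 30.72 = 2,148 kWh
Cost = 2,148 kWh × £0.231 = £496.14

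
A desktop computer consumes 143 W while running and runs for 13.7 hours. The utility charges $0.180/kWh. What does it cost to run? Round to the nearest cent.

Energy = 143 W × 13.7 h = 1,959 Wh = 1.959 kWh
Cost = 1.959 kWh × $0.180/kWh = $0.35

$0.35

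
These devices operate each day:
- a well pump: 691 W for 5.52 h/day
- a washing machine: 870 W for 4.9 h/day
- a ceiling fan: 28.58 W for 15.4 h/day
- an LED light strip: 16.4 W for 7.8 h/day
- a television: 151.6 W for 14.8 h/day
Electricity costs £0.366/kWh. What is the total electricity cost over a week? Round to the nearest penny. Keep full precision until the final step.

£27.90

well pump: 691 W × 5.52 h × 7 d = 26,700 Wh = 26.7 kWh
washing machine: 870 W × 4.9 h × 7 d = 29,841 Wh = 29.84 kWh
ceiling fan: 28.58 W × 15.4 h × 7 d = 3,081 Wh = 3.081 kWh
LED light strip: 16.4 W × 7.8 h × 7 d = 895 Wh = 0.8954 kWh
television: 151.6 W × 14.8 h × 7 d = 15,706 Wh = 15.71 kWh
Total energy = 26.7 + 29.84 + 3.081 + 0.8954 + 15.71 = 76.22 kWh
Cost = 76.22 kWh × £0.366 = £27.90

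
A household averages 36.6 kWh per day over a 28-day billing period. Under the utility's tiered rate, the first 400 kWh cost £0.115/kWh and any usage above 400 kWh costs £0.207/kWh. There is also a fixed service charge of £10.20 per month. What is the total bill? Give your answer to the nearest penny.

Usage = 36.6 kWh/day × 28 days = 1024.8 kWh
First 400 kWh × £0.115 = £46.00
Remaining 624.8 kWh × £0.207 = £129.33
Energy charge = £175.33; + service £10.20 = £185.53

£185.53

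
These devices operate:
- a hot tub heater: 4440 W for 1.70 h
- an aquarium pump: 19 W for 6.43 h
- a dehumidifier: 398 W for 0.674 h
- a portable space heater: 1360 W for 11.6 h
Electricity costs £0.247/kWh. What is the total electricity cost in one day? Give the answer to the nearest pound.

£6

hot tub heater: 4440 W × 1.70 h = 7,548 Wh = 7.548 kWh
aquarium pump: 19 W × 6.43 h = 122 Wh = 0.1222 kWh
dehumidifier: 398 W × 0.674 h = 268 Wh = 0.2683 kWh
portable space heater: 1360 W × 11.6 h = 15,776 Wh = 15.78 kWh
Total energy = 7.548 + 0.1222 + 0.2683 + 15.78 = 23.71 kWh
Cost = 23.71 kWh × £0.247 = £5.86 ≈ £6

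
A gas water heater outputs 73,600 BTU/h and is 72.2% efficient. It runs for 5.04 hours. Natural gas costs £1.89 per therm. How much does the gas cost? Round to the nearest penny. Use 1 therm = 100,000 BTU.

£9.71

Heat delivered = 73,600 BTU/h × 5.04 h = 370,944 BTU
Gas input = 370,944 / 0.722 = 513,773 BTU
= 513,773 / 100,000 = 5.138 therm
Cost = 5.138 × £1.89/therm = £9.71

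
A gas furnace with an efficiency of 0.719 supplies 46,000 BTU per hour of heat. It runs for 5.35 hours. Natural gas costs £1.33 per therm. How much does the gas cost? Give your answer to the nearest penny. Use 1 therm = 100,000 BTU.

£4.55

Heat delivered = 46,000 BTU/h × 5.35 h = 246,100 BTU
Gas input = 246,100 / 0.719 = 342,281 BTU
= 342,281 / 100,000 = 3.423 therm
Cost = 3.423 × £1.33/therm = £4.55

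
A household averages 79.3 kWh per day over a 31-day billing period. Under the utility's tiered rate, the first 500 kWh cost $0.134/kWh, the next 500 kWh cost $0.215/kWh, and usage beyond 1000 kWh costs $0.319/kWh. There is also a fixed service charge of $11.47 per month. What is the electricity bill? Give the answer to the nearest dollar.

Usage = 79.3 kWh/day × 31 days = 2458.3 kWh
First 500 kWh × $0.134 = $67.00
Next 500 kWh × $0.215 = $107.50
Remaining 1458.3 kWh × $0.319 = $465.20
Energy charge = $639.70; + service $11.47 = $651.17 ≈ $651

$651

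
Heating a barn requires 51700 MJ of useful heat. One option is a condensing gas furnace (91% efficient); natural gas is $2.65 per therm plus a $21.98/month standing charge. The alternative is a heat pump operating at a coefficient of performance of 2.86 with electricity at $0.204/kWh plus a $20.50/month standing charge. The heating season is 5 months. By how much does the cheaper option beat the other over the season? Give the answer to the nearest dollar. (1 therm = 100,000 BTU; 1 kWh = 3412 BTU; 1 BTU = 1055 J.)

$410

Heat load = 51700 MJ = 51,700,000,000 J / 1055 = 49,004,739 BTU
Gas: input = 49,004,739 / 0.910 = 53,851,362 BTU = 538.5 therm → 538.5 × $2.65 = $1,427.06; + 5 × $21.98 standing = $1,536.96
Heat pump: 49,004,739 BTU / 3412 = 14,360 kWh heat; / 2.86 = 5,022 kWh in → × $0.204 = $1,024.46; + 5 × $20.50 standing = $1,126.96
Difference = |$1,536.96 − $1,126.96| = $410.01 ≈ $410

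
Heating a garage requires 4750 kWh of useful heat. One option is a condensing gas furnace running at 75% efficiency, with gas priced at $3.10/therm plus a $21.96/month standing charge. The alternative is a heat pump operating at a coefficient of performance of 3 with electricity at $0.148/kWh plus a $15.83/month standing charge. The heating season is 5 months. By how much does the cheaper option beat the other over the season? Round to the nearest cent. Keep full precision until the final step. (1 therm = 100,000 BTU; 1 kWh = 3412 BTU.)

$466.21

Heat load = 4750 kWh × 3412 = 16,207,000 BTU
Gas: input = 16,207,000 / 0.75 = 21,609,333 BTU = 216.1 therm → 216.1 × $3.10 = $669.89; + 5 × $21.96 standing = $779.69
Heat pump: 16,207,000 BTU / 3412 = 4,750 kWh heat; / 3 = 1,583 kWh in → × $0.148 = $234.33; + 5 × $15.83 standing = $313.48
Difference = |$779.69 − $313.48| = $466.21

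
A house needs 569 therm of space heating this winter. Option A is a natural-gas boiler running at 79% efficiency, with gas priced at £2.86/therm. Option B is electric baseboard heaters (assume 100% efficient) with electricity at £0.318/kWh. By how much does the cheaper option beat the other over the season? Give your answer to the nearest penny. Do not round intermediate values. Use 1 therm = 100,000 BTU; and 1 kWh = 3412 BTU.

£3243.18

Heat load = 569 therm × 100,000 = 56,900,000 BTU
Gas: input = 56,900,000 / 0.79 = 72,025,316 BTU = 720.3 therm → 720.3 × £2.86 = £2,059.92
Electric: 56,900,000 BTU / 3412 = 16,680 kWh → × £0.318 = £5,303.11
Difference = |£2,059.92 − £5,303.11| = £3,243.18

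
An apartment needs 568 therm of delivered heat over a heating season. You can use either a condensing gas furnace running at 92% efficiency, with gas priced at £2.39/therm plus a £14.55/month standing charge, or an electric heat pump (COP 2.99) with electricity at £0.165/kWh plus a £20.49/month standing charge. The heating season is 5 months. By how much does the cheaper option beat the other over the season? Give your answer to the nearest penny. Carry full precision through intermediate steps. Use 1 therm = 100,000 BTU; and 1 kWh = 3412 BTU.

£527.21

Heat load = 568 therm × 100,000 = 56,800,000 BTU
Gas: input = 56,800,000 / 0.92 = 61,739,130 BTU = 617.4 therm → 617.4 × £2.39 = £1,475.57; + 5 × £14.55 standing = £1,548.32
Heat pump: 56,800,000 BTU / 3412 = 16,650 kWh heat; / 2.99 = 5,568 kWh in → × £0.165 = £918.65; + 5 × £20.49 standing = £1,021.10
Difference = |£1,548.32 − £1,021.10| = £527.21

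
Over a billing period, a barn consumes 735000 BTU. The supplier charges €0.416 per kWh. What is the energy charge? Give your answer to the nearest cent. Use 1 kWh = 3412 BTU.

735000 BTU × (0.00029308 kWh/BTU) = 215.4 kWh
Cost = 215.4 kWh × €0.416/kWh = €89.61

€89.61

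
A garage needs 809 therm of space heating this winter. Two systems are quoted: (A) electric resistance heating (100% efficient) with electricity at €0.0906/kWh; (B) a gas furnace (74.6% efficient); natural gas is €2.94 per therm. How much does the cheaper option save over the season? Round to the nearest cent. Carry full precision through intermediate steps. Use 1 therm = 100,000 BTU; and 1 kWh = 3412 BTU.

Heat load = 809 therm × 100,000 = 80,900,000 BTU
Gas: input = 80,900,000 / 0.746 = 108,445,040 BTU = 1,084 therm → 1,084 × €2.94 = €3,188.28
Electric: 80,900,000 BTU / 3412 = 23,710 kWh → × €0.0906 = €2,148.17
Difference = |€3,188.28 − €2,148.17| = €1,040.12

€1040.12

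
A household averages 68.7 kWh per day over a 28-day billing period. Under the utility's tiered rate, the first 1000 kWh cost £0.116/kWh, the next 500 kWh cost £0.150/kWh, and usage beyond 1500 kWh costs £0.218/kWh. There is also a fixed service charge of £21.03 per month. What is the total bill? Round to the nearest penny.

Usage = 68.7 kWh/day × 28 days = 1923.6 kWh
First 1000 kWh × £0.116 = £116.00
Next 500 kWh × £0.150 = £75.00
Remaining 423.6 kWh × £0.218 = £92.34
Energy charge = £283.34; + service £21.03 = £304.37

£304.37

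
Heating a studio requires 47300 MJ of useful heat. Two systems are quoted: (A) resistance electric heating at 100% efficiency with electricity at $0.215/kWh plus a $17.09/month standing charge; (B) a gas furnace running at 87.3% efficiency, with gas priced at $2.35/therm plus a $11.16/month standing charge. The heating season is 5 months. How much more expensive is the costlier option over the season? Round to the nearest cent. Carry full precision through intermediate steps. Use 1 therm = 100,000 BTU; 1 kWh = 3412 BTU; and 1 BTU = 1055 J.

$1647.90

Heat load = 47300 MJ = 47,300,000,000 J / 1055 = 44,834,123 BTU
Gas: input = 44,834,123 / 0.873 = 51,356,384 BTU = 513.6 therm → 513.6 × $2.35 = $1,206.88; + 5 × $11.16 standing = $1,262.68
Electric: 44,834,123 BTU / 3412 = 13,140 kWh → × $0.215 = $2,825.13; + 5 × $17.09 standing = $2,910.58
Difference = |$1,262.68 − $2,910.58| = $1,647.90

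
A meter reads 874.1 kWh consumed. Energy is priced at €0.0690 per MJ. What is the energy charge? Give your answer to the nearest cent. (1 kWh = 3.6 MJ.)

874.1 kWh × (3.6 MJ/kWh) = 3,147 MJ
Cost = 3,147 MJ × €0.0690/MJ = €217.13

€217.13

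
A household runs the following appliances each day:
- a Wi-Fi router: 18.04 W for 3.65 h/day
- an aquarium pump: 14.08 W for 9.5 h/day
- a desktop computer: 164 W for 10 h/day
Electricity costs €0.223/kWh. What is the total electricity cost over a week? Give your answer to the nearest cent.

€2.87

Wi-Fi router: 18.04 W × 3.65 h × 7 d = 461 Wh = 0.4609 kWh
aquarium pump: 14.08 W × 9.5 h × 7 d = 936 Wh = 0.9363 kWh
desktop computer: 164 W × 10 h × 7 d = 11,480 Wh = 11.48 kWh
Total energy = 0.4609 + 0.9363 + 11.48 = 12.88 kWh
Cost = 12.88 kWh × €0.223 = €2.87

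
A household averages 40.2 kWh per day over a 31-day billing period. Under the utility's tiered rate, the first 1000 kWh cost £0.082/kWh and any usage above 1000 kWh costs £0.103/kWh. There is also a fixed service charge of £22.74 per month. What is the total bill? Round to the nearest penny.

Usage = 40.2 kWh/day × 31 days = 1246.2 kWh
First 1000 kWh × £0.082 = £82.00
Remaining 246.2 kWh × £0.103 = £25.36
Energy charge = £107.36; + service £22.74 = £130.10

£130.10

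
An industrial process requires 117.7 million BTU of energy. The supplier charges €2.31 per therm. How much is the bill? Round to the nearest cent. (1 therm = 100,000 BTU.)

117.7 million BTU × (10 therm/million BTU) = 1,177 therm
Cost = 1,177 therm × €2.31/therm = €2,718.87

€2718.87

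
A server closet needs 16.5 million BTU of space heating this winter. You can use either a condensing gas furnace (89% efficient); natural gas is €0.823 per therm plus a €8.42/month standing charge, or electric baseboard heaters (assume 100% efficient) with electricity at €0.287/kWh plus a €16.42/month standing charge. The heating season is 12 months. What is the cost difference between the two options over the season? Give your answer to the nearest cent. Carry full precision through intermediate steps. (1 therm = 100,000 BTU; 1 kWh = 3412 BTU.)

€1331.32

Heat load = 16.5 × 10⁶ BTU = 16,500,000 BTU
Gas: input = 16,500,000 / 0.89 = 18,539,326 BTU = 185.4 therm → 185.4 × €0.823 = €152.58; + 12 × €8.42 standing = €253.62
Electric: 16,500,000 BTU / 3412 = 4,836 kWh → × €0.287 = €1,387.90; + 12 × €16.42 standing = €1,584.94
Difference = |€253.62 − €1,584.94| = €1,331.32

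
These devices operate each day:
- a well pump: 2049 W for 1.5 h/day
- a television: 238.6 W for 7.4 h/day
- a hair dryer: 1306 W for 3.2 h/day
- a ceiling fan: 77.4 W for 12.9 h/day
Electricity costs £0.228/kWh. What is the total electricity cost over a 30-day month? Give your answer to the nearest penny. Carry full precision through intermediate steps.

£68.51

well pump: 2049 W × 1.5 h × 30 d = 92,205 Wh = 92.2 kWh
television: 238.6 W × 7.4 h × 30 d = 52,969 Wh = 52.97 kWh
hair dryer: 1306 W × 3.2 h × 30 d = 125,376 Wh = 125.4 kWh
ceiling fan: 77.4 W × 12.9 h × 30 d = 29,954 Wh = 29.95 kWh
Total energy = 92.2 + 52.97 + 125.4 + 29.95 = 300.5 kWh
Cost = 300.5 kWh × £0.228 = £68.51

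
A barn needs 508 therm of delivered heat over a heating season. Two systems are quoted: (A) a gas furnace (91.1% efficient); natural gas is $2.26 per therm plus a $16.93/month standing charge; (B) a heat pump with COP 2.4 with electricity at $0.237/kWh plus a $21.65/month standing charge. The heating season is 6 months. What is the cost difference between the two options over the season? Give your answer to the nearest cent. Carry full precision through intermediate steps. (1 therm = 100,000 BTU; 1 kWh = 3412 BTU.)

$238.33

Heat load = 508 therm × 100,000 = 50,800,000 BTU
Gas: input = 50,800,000 / 0.911 = 55,762,898 BTU = 557.6 therm → 557.6 × $2.26 = $1,260.24; + 6 × $16.93 standing = $1,361.82
Heat pump: 50,800,000 BTU / 3412 = 14,890 kWh heat; / 2.4 = 6,204 kWh in → × $0.237 = $1,470.25; + 6 × $21.65 standing = $1,600.15
Difference = |$1,361.82 − $1,600.15| = $238.33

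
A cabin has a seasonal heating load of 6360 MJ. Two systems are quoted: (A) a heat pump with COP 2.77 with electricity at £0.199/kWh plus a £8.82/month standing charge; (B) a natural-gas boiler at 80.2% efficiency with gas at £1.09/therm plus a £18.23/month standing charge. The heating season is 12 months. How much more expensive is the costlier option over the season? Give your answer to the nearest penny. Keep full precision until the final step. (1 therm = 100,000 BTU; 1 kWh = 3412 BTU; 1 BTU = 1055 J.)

£67.92

Heat load = 6360 MJ = 6,360,000,000 J / 1055 = 6,028,436 BTU
Gas: input = 6,028,436 / 0.802 = 7,516,753 BTU = 75.17 therm → 75.17 × £1.09 = £81.93; + 12 × £18.23 standing = £300.69
Heat pump: 6,028,436 BTU / 3412 = 1,767 kWh heat; / 2.77 = 637.8 kWh in → × £0.199 = £126.93; + 12 × £8.82 standing = £232.77
Difference = |£300.69 − £232.77| = £67.92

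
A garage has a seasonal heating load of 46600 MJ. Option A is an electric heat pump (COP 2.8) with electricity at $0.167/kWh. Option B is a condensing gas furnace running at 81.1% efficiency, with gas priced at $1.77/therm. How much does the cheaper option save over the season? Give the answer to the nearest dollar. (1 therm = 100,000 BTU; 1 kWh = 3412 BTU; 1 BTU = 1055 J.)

$192

Heat load = 46600 MJ = 46,600,000,000 J / 1055 = 44,170,616 BTU
Gas: input = 44,170,616 / 0.811 = 54,464,385 BTU = 544.6 therm → 544.6 × $1.77 = $964.02
Heat pump: 44,170,616 BTU / 3412 = 12,950 kWh heat; / 2.8 = 4,623 kWh in → × $0.167 = $772.12
Difference = |$964.02 − $772.12| = $191.90 ≈ $192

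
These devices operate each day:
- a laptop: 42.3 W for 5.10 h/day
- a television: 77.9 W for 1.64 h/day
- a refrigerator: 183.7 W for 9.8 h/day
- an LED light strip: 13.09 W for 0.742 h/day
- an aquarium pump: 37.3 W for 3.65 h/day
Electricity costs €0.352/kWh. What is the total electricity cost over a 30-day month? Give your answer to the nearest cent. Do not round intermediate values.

€24.18

laptop: 42.3 W × 5.10 h × 30 d = 6,472 Wh = 6.472 kWh
television: 77.9 W × 1.64 h × 30 d = 3,833 Wh = 3.833 kWh
refrigerator: 183.7 W × 9.8 h × 30 d = 54,008 Wh = 54.01 kWh
LED light strip: 13.09 W × 0.742 h × 30 d = 291 Wh = 0.2914 kWh
aquarium pump: 37.3 W × 3.65 h × 30 d = 4,084 Wh = 4.084 kWh
Total energy = 6.472 + 3.833 + 54.01 + 0.2914 + 4.084 = 68.69 kWh
Cost = 68.69 kWh × €0.352 = €24.18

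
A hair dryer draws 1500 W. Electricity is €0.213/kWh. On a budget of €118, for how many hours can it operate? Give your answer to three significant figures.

Energy budget = €118 / €0.213 per kWh = 554 kWh = 553,991 Wh
Runtime = 553,991 Wh / 1500 W = 369.3 h

369 h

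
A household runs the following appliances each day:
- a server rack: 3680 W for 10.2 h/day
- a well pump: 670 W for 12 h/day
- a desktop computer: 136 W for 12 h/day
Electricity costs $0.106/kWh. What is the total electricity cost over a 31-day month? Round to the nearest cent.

$155.13

server rack: 3680 W × 10.2 h × 31 d = 1,163,616 Wh = 1,164 kWh
well pump: 670 W × 12 h × 31 d = 249,240 Wh = 249.2 kWh
desktop computer: 136 W × 12 h × 31 d = 50,592 Wh = 50.59 kWh
Total energy = 1,164 + 249.2 + 50.59 = 1,463 kWh
Cost = 1,463 kWh × $0.106 = $155.13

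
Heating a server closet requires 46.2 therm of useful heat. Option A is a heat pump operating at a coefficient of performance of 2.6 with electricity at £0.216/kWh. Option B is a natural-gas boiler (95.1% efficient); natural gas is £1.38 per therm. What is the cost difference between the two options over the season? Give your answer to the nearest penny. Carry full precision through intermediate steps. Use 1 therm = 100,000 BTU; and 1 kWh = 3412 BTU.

£45.45

Heat load = 46.2 therm × 100,000 = 4,620,000 BTU
Gas: input = 4,620,000 / 0.951 = 4,858,044 BTU = 48.58 therm → 48.58 × £1.38 = £67.04
Heat pump: 4,620,000 BTU / 3412 = 1,354 kWh heat; / 2.6 = 520.8 kWh in → × £0.216 = £112.49
Difference = |£67.04 − £112.49| = £45.45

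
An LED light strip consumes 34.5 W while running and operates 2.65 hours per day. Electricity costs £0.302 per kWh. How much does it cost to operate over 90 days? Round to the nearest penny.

£2.48

Energy = 34.5 W × 2.65 h/day × 90 days = 8,228 Wh = 8.228 kWh
Cost = 8.228 kWh × £0.302/kWh = £2.48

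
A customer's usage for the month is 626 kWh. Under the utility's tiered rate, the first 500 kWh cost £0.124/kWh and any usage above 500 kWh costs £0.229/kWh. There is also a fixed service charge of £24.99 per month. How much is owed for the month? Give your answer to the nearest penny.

£115.84

First 500 kWh × £0.124 = £62.00
Remaining 126 kWh × £0.229 = £28.85
Energy charge = £90.85; + service £24.99 = £115.84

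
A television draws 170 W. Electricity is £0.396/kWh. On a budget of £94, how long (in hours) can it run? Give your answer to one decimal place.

1396.3 h

Energy budget = £94 / £0.396 per kWh = 237.4 kWh = 237,374 Wh
Runtime = 237,374 Wh / 170 W = 1,396 h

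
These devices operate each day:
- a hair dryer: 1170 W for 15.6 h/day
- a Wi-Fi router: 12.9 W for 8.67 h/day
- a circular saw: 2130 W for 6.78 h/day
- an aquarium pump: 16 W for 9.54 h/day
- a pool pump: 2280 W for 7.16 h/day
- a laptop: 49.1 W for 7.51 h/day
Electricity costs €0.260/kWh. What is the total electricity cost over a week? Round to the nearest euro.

€90

hair dryer: 1170 W × 15.6 h × 7 d = 127,764 Wh = 127.8 kWh
Wi-Fi router: 12.9 W × 8.67 h × 7 d = 783 Wh = 0.7829 kWh
circular saw: 2130 W × 6.78 h × 7 d = 101,090 Wh = 101.1 kWh
aquarium pump: 16 W × 9.54 h × 7 d = 1,068 Wh = 1.068 kWh
pool pump: 2280 W × 7.16 h × 7 d = 114,274 Wh = 114.3 kWh
laptop: 49.1 W × 7.51 h × 7 d = 2,581 Wh = 2.581 kWh
Total energy = 127.8 + 0.7829 + 101.1 + 1.068 + 114.3 + 2.581 = 347.6 kWh
Cost = 347.6 kWh × €0.260 = €90.37 ≈ €90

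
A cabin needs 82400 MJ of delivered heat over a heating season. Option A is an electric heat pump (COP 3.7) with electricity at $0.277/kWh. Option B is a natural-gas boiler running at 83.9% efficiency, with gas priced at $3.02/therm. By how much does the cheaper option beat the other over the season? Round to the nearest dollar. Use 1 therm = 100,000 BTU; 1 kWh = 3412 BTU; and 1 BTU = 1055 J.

$1098

Heat load = 82400 MJ = 82,400,000,000 J / 1055 = 78,104,265 BTU
Gas: input = 78,104,265 / 0.839 = 93,092,092 BTU = 930.9 therm → 930.9 × $3.02 = $2,811.38
Heat pump: 78,104,265 BTU / 3412 = 22,890 kWh heat; / 3.7 = 6,187 kWh in → × $0.277 = $1,713.74
Difference = |$2,811.38 − $1,713.74| = $1,097.65 ≈ $1098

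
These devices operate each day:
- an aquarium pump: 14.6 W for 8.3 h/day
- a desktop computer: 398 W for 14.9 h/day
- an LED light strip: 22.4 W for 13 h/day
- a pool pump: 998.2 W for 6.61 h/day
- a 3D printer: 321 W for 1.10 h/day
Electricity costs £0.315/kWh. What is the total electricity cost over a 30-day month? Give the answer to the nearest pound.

£126

aquarium pump: 14.6 W × 8.3 h × 30 d = 3,635 Wh = 3.635 kWh
desktop computer: 398 W × 14.9 h × 30 d = 177,906 Wh = 177.9 kWh
LED light strip: 22.4 W × 13 h × 30 d = 8,736 Wh = 8.736 kWh
pool pump: 998.2 W × 6.61 h × 30 d = 197,943 Wh = 197.9 kWh
3D printer: 321 W × 1.10 h × 30 d = 10,593 Wh = 10.59 kWh
Total energy = 3.635 + 177.9 + 8.736 + 197.9 + 10.59 = 398.8 kWh
Cost = 398.8 kWh × £0.315 = £125.63 ≈ £126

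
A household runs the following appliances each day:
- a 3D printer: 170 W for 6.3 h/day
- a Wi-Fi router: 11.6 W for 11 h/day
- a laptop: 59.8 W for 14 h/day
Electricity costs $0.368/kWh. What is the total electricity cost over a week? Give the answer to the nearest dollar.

3D printer: 170 W × 6.3 h × 7 d = 7,497 Wh = 7.497 kWh
Wi-Fi router: 11.6 W × 11 h × 7 d = 893 Wh = 0.8932 kWh
laptop: 59.8 W × 14 h × 7 d = 5,860 Wh = 5.86 kWh
Total energy = 7.497 + 0.8932 + 5.86 = 14.25 kWh
Cost = 14.25 kWh × $0.368 = $5.24 ≈ $5

$5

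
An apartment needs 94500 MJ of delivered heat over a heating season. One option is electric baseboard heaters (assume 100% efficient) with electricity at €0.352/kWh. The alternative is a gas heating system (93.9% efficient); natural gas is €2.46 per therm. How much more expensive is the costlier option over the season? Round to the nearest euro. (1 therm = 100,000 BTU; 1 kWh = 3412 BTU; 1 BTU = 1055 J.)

€6894

Heat load = 94500 MJ = 94,500,000,000 J / 1055 = 89,573,460 BTU
Gas: input = 89,573,460 / 0.939 = 95,392,396 BTU = 953.9 therm → 953.9 × €2.46 = €2,346.65
Electric: 89,573,460 BTU / 3412 = 26,250 kWh → × €0.352 = €9,240.87
Difference = |€2,346.65 − €9,240.87| = €6,894.22 ≈ €6894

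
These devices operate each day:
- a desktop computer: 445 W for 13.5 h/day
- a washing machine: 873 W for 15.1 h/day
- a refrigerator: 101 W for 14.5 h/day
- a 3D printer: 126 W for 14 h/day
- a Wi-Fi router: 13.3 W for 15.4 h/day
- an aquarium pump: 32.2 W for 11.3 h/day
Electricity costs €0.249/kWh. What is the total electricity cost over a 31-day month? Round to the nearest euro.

desktop computer: 445 W × 13.5 h × 31 d = 186,232 Wh = 186.2 kWh
washing machine: 873 W × 15.1 h × 31 d = 408,651 Wh = 408.7 kWh
refrigerator: 101 W × 14.5 h × 31 d = 45,400 Wh = 45.4 kWh
3D printer: 126 W × 14 h × 31 d = 54,684 Wh = 54.68 kWh
Wi-Fi router: 13.3 W × 15.4 h × 31 d = 6,349 Wh = 6.349 kWh
aquarium pump: 32.2 W × 11.3 h × 31 d = 11,280 Wh = 11.28 kWh
Total energy = 186.2 + 408.7 + 45.4 + 54.68 + 6.349 + 11.28 = 712.6 kWh
Cost = 712.6 kWh × €0.249 = €177.44 ≈ €177

€177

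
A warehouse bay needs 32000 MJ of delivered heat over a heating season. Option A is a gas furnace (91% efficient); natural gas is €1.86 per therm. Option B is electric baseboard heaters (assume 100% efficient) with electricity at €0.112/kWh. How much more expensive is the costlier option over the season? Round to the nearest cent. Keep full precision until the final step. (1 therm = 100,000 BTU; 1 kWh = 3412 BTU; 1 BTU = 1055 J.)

Heat load = 32000 MJ = 32,000,000,000 J / 1055 = 30,331,754 BTU
Gas: input = 30,331,754 / 0.91 = 33,331,597 BTU = 333.3 therm → 333.3 × €1.86 = €619.97
Electric: 30,331,754 BTU / 3412 = 8,890 kWh → × €0.112 = €995.65
Difference = |€619.97 − €995.65| = €375.68

€375.68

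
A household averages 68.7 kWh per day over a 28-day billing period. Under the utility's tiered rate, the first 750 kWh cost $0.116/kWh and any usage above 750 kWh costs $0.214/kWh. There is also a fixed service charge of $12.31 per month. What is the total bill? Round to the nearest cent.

Usage = 68.7 kWh/day × 28 days = 1923.6 kWh
First 750 kWh × $0.116 = $87.00
Remaining 1173.6 kWh × $0.214 = $251.15
Energy charge = $338.15; + service $12.31 = $350.46

$350.46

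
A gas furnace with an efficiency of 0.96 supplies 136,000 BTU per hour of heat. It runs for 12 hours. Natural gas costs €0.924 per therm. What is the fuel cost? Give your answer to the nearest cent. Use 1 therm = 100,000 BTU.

€15.71

Heat delivered = 136,000 BTU/h × 12 h = 1,632,000 BTU
Gas input = 1,632,000 / 0.96 = 1,700,000 BTU
= 1,700,000 / 100,000 = 17 therm
Cost = 17 × €0.924/therm = €15.71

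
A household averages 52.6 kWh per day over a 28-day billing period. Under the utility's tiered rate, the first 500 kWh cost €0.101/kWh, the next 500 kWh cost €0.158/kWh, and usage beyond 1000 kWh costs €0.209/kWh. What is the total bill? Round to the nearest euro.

€228

Usage = 52.6 kWh/day × 28 days = 1472.8 kWh
First 500 kWh × €0.101 = €50.50
Next 500 kWh × €0.158 = €79.00
Remaining 472.8 kWh × €0.209 = €98.82
Total = €228.32 ≈ €228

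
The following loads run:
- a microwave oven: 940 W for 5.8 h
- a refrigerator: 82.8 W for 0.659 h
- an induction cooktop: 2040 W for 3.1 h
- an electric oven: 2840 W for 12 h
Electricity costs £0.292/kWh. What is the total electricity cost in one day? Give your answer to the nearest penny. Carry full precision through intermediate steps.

£13.41

microwave oven: 940 W × 5.8 h = 5,452 Wh = 5.452 kWh
refrigerator: 82.8 W × 0.659 h = 55 Wh = 0.05457 kWh
induction cooktop: 2040 W × 3.1 h = 6,324 Wh = 6.324 kWh
electric oven: 2840 W × 12 h = 34,080 Wh = 34.08 kWh
Total energy = 5.452 + 0.05457 + 6.324 + 34.08 = 45.91 kWh
Cost = 45.91 kWh × £0.292 = £13.41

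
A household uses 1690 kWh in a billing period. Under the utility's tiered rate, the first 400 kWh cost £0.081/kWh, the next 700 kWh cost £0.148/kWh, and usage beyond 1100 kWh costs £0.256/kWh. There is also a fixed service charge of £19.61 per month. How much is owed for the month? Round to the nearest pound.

First 400 kWh × £0.081 = £32.40
Next 700 kWh × £0.148 = £103.60
Remaining 590 kWh × £0.256 = £151.04
Energy charge = £287.04; + service £19.61 = £306.65 ≈ £307

£307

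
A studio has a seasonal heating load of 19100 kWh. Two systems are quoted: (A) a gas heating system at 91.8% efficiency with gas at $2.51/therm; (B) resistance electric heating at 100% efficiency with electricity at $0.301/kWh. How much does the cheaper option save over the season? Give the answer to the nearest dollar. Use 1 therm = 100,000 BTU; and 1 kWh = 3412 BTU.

$3967

Heat load = 19100 kWh × 3412 = 65,169,200 BTU
Gas: input = 65,169,200 / 0.918 = 70,990,414 BTU = 709.9 therm → 709.9 × $2.51 = $1,781.86
Electric: 65,169,200 BTU / 3412 = 19,100 kWh → × $0.301 = $5,749.10
Difference = |$1,781.86 − $5,749.10| = $3,967.24 ≈ $3967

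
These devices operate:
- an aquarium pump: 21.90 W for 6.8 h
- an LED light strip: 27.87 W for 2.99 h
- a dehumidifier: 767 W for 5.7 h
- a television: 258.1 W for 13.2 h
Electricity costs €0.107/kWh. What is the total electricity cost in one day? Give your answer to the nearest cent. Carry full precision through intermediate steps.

€0.86

aquarium pump: 21.90 W × 6.8 h = 149 Wh = 0.1489 kWh
LED light strip: 27.87 W × 2.99 h = 83 Wh = 0.08333 kWh
dehumidifier: 767 W × 5.7 h = 4,372 Wh = 4.372 kWh
television: 258.1 W × 13.2 h = 3,407 Wh = 3.407 kWh
Total energy = 0.1489 + 0.08333 + 4.372 + 3.407 = 8.011 kWh
Cost = 8.011 kWh × €0.107 = €0.86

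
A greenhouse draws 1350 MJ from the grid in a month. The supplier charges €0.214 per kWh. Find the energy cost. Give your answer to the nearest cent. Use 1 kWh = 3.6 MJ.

1350 MJ × (0.27778 kWh/MJ) = 375 kWh
Cost = 375 kWh × €0.214/kWh = €80.25

€80.25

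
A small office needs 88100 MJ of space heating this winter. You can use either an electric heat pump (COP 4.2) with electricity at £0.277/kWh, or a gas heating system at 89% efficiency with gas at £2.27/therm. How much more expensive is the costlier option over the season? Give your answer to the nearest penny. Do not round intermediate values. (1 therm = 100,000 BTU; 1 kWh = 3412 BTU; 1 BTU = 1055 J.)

£515.75

Heat load = 88100 MJ = 88,100,000,000 J / 1055 = 83,507,109 BTU
Gas: input = 83,507,109 / 0.89 = 93,828,212 BTU = 938.3 therm → 938.3 × £2.27 = £2,129.90
Heat pump: 83,507,109 BTU / 3412 = 24,470 kWh heat; / 4.2 = 5,827 kWh in → × £0.277 = £1,614.15
Difference = |£2,129.90 − £1,614.15| = £515.75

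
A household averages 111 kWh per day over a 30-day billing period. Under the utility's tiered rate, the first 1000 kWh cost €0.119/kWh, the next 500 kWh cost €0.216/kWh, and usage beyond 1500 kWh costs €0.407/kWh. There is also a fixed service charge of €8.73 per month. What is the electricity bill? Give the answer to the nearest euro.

€981

Usage = 111 kWh/day × 30 days = 3330 kWh
First 1000 kWh × €0.119 = €119.00
Next 500 kWh × €0.216 = €108.00
Remaining 1830 kWh × €0.407 = €744.81
Energy charge = €971.81; + service €8.73 = €980.54 ≈ €981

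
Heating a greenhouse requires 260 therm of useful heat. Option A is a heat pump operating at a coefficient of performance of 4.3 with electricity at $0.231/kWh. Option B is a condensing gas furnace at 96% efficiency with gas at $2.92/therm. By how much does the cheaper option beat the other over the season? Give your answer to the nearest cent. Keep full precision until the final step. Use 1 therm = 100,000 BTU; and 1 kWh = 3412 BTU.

$381.47

Heat load = 260 therm × 100,000 = 26,000,000 BTU
Gas: input = 26,000,000 / 0.96 = 27,083,333 BTU = 270.8 therm → 270.8 × $2.92 = $790.83
Heat pump: 26,000,000 BTU / 3412 = 7,620 kWh heat; / 4.3 = 1,772 kWh in → × $0.231 = $409.36
Difference = |$790.83 − $409.36| = $381.47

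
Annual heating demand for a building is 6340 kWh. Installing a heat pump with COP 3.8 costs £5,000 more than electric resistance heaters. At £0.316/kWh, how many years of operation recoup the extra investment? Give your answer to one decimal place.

Resistance: 6340 kWh × £0.316 = £2,003.44/yr
Heat pump: 6340 / 3.8 = 1668 kWh in → × £0.316 = £527.22/yr
Annual savings = £1,476.22
Payback = £5,000 / £1,476.22 = 3.39 years

3.4 years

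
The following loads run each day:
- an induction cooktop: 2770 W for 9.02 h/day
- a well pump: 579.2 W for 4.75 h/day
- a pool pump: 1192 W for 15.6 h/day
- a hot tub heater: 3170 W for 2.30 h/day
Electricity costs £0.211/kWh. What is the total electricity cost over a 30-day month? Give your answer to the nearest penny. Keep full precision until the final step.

£339.43

induction cooktop: 2770 W × 9.02 h × 30 d = 749,562 Wh = 749.6 kWh
well pump: 579.2 W × 4.75 h × 30 d = 82,536 Wh = 82.54 kWh
pool pump: 1192 W × 15.6 h × 30 d = 557,856 Wh = 557.9 kWh
hot tub heater: 3170 W × 2.30 h × 30 d = 218,730 Wh = 218.7 kWh
Total energy = 749.6 + 82.54 + 557.9 + 218.7 = 1,609 kWh
Cost = 1,609 kWh × £0.211 = £339.43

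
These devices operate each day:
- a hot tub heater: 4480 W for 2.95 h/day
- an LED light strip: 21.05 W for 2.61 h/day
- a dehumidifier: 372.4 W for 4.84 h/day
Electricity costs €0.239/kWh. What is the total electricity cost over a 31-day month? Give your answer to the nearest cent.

€111.68

hot tub heater: 4480 W × 2.95 h × 31 d = 409,696 Wh = 409.7 kWh
LED light strip: 21.05 W × 2.61 h × 31 d = 1,703 Wh = 1.703 kWh
dehumidifier: 372.4 W × 4.84 h × 31 d = 55,875 Wh = 55.87 kWh
Total energy = 409.7 + 1.703 + 55.87 = 467.3 kWh
Cost = 467.3 kWh × €0.239 = €111.68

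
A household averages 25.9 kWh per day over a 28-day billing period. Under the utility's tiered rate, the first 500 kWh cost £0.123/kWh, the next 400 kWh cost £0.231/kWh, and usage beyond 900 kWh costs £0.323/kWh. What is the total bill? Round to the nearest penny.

Usage = 25.9 kWh/day × 28 days = 725.2 kWh
First 500 kWh × £0.123 = £61.50
Next 225.2 kWh × £0.231 = £52.02
Remaining tier: 0 kWh (not reached)
Total = £113.52

£113.52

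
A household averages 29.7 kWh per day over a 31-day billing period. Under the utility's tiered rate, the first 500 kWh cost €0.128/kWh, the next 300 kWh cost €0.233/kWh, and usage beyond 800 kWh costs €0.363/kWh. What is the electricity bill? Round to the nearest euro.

€178

Usage = 29.7 kWh/day × 31 days = 920.7 kWh
First 500 kWh × €0.128 = €64.00
Next 300 kWh × €0.233 = €69.90
Remaining 120.7 kWh × €0.363 = €43.81
Total = €177.71 ≈ €178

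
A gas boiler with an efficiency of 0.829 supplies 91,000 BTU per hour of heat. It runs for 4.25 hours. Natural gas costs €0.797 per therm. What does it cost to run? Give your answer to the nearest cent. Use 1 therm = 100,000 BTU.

Heat delivered = 91,000 BTU/h × 4.25 h = 386,750 BTU
Gas input = 386,750 / 0.829 = 466,526 BTU
= 466,526 / 100,000 = 4.665 therm
Cost = 4.665 × €0.797/therm = €3.72

€3.72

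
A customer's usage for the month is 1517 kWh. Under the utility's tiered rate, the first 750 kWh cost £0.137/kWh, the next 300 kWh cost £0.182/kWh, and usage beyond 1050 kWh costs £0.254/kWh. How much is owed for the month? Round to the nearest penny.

£275.97

First 750 kWh × £0.137 = £102.75
Next 300 kWh × £0.182 = £54.60
Remaining 467 kWh × £0.254 = £118.62
Total = £275.97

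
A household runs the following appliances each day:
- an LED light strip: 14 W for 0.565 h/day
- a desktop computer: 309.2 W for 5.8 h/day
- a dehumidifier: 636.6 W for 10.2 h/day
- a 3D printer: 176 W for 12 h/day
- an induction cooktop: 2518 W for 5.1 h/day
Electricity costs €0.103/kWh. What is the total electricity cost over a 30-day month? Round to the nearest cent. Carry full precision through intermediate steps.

€71.84

LED light strip: 14 W × 0.565 h × 30 d = 237 Wh = 0.2373 kWh
desktop computer: 309.2 W × 5.8 h × 30 d = 53,801 Wh = 53.8 kWh
dehumidifier: 636.6 W × 10.2 h × 30 d = 194,800 Wh = 194.8 kWh
3D printer: 176 W × 12 h × 30 d = 63,360 Wh = 63.36 kWh
induction cooktop: 2518 W × 5.1 h × 30 d = 385,254 Wh = 385.3 kWh
Total energy = 0.2373 + 53.8 + 194.8 + 63.36 + 385.3 = 697.5 kWh
Cost = 697.5 kWh × €0.103 = €71.84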